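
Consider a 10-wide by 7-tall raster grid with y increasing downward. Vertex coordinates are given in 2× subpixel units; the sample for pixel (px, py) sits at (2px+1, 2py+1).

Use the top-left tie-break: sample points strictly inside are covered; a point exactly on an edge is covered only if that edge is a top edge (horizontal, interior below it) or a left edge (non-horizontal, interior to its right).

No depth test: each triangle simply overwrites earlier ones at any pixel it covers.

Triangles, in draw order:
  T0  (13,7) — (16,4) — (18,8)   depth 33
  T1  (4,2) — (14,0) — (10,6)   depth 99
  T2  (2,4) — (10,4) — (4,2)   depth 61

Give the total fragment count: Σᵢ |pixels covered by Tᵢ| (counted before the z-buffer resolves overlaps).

T0:
  2·area = 18
  edge (13, 7)→(16, 4): d=(3,-3) top-left  bias=+0
  edge (16, 4)→(18, 8): d=(2,4) right/bottom  bias=-1
  edge (18, 8)→(13, 7): d=(-5,-1) top-left  bias=+0
    (9,0)@(19, 1): e=[0,-18,36] → ·  [on edge]
    (8,1)@(17, 3): e=[0,-6,24] → ·  [on edge]
    (1,2)@(3, 5): e=[-36,54,0] → ·  [on edge]
    (7,2)@(15, 5): e=[0,6,12] → █  [on edge]
    (8,2)@(17, 5): e=[6,-2,14] → ·
    (6,3)@(13, 7): e=[0,18,0] → █  [on edge]
    (8,3)@(17, 7): e=[12,2,4] → █
    (9,3)@(19, 7): e=[18,-6,6] → ·
    (5,4)@(11, 9): e=[0,30,-12] → ·  [on edge]
    (6,4)@(13, 9): e=[6,22,-10] → ·
    (7,4)@(15, 9): e=[12,14,-8] → ·
    (8,4)@(17, 9): e=[18,6,-6] → ·
    (4,5)@(9, 11): e=[0,42,-24] → ·  [on edge]
    (3,6)@(7, 13): e=[0,54,-36] → ·  [on edge]
  covered (4 px):
    · · · · · · · · · ·
    · · · · · · · · · ·
    · · · · · · · █ · ·
    · · · · · · █ █ █ ·
    · · · · · · · · · ·
    · · · · · · · · · ·
    · · · · · · · · · ·
T1:
  2·area = 52
  edge (4, 2)→(14, 0): d=(10,-2) top-left  bias=+0
  edge (14, 0)→(10, 6): d=(-4,6) right/bottom  bias=-1
  edge (10, 6)→(4, 2): d=(-6,-4) top-left  bias=+0
    (4,0)@(9, 1): e=[0,26,26] → █  [on edge]
    (5,0)@(11, 1): e=[4,14,34] → █
    (6,0)@(13, 1): e=[8,2,42] → █
    (7,0)@(15, 1): e=[12,-10,50] → ·
    (3,1)@(7, 3): e=[16,30,6] → █
    (6,1)@(13, 3): e=[28,-6,30] → ·
    (3,2)@(7, 5): e=[36,22,-6] → ·
    (4,2)@(9, 5): e=[40,10,2] → █
    (5,2)@(11, 5): e=[44,-2,10] → ·
    (4,3)@(9, 7): e=[60,2,-10] → ·
  covered (7 px):
    · · · · █ █ █ · · ·
    · · · █ █ █ · · · ·
    · · · · █ · · · · ·
    · · · · · · · · · ·
    · · · · · · · · · ·
    · · · · · · · · · ·
    · · · · · · · · · ·
T2:
  2·area = 16  (B↔C swapped to make it positive)
  edge (2, 4)→(4, 2): d=(2,-2) top-left  bias=+0
  edge (4, 2)→(10, 4): d=(6,2) right/bottom  bias=-1
  edge (10, 4)→(2, 4): d=(-8,0) right/bottom  bias=-1
    (0,0)@(1, 1): e=[-8,0,24] → ·  [on edge]
    (2,0)@(5, 1): e=[0,-8,24] → ·  [on edge]
    (1,1)@(3, 3): e=[0,8,8] → █  [on edge]
    (2,1)@(5, 3): e=[4,4,8] → █
    (3,1)@(7, 3): e=[8,0,8] → ·  [on edge]
    (0,2)@(1, 5): e=[0,24,-8] → ·  [on edge]
    (1,2)@(3, 5): e=[4,20,-8] → ·
    (2,2)@(5, 5): e=[8,16,-8] → ·
    (6,2)@(13, 5): e=[24,0,-8] → ·  [on edge]
    (9,3)@(19, 7): e=[40,0,-24] → ·  [on edge]
  covered (2 px):
    · · · · · · · · · ·
    · █ █ · · · · · · ·
    · · · · · · · · · ·
    · · · · · · · · · ·
    · · · · · · · · · ·
    · · · · · · · · · ·
    · · · · · · · · · ·

Answer: 13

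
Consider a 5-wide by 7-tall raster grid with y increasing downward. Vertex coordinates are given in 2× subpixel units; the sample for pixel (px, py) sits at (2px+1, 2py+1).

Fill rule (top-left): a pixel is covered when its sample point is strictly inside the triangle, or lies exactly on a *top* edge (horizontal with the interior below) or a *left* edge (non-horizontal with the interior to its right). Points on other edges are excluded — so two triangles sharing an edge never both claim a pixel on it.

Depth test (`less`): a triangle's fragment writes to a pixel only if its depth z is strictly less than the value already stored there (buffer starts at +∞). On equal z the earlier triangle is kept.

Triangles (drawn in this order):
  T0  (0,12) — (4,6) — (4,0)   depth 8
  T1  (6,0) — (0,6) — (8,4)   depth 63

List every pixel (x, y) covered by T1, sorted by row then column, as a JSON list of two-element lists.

T0:
  2·area = 24  (B↔C swapped to make it positive)
  edge (0, 12)→(4, 0): d=(4,-12) top-left  bias=+0
  edge (4, 0)→(4, 6): d=(0,6) right/bottom  bias=-1
  edge (4, 6)→(0, 12): d=(-4,6) right/bottom  bias=-1
    (1,1)@(3, 3): e=[0,6,18] → #  [on edge]
    (2,1)@(5, 3): e=[24,-6,6] → ·
    (1,2)@(3, 5): e=[8,6,10] → #
    (2,2)@(5, 5): e=[32,-6,-2] → ·
    (1,3)@(3, 7): e=[16,6,2] → #
    (2,3)@(5, 7): e=[40,-6,-10] → ·
    (0,4)@(1, 9): e=[0,18,6] → #  [on edge]
    (1,4)@(3, 9): e=[24,6,-6] → ·
    (0,5)@(1, 11): e=[8,18,-2] → ·
  covered (4 px):
    · · · · ·
    · # · · ·
    · # · · ·
    · # · · ·
    # · · · ·
    · · · · ·
    · · · · ·
T1:
  2·area = 36  (B↔C swapped to make it positive)
  edge (6, 0)→(8, 4): d=(2,4) right/bottom  bias=-1
  edge (8, 4)→(0, 6): d=(-8,2) right/bottom  bias=-1
  edge (0, 6)→(6, 0): d=(6,-6) top-left  bias=+0
    (2,0)@(5, 1): e=[6,30,0] → #  [on edge]
    (3,0)@(7, 1): e=[-2,26,12] → ·
    (1,1)@(3, 3): e=[18,18,0] → #  [on edge]
    (3,1)@(7, 3): e=[2,10,24] → #
    (4,1)@(9, 3): e=[-6,6,36] → ·
    (0,2)@(1, 5): e=[30,6,0] → #  [on edge]
    (2,2)@(5, 5): e=[14,-2,24] → ·
    (3,2)@(7, 5): e=[6,-6,36] → ·
    (0,3)@(1, 7): e=[34,-10,12] → ·
    (1,3)@(3, 7): e=[26,-14,24] → ·
  covered (6 px):
    · · # · ·
    · # # # ·
    # # · · ·
    · · · · ·
    · · · · ·
    · · · · ·
    · · · · ·

Result: [[2,0],[1,1],[2,1],[3,1],[0,2],[1,2]]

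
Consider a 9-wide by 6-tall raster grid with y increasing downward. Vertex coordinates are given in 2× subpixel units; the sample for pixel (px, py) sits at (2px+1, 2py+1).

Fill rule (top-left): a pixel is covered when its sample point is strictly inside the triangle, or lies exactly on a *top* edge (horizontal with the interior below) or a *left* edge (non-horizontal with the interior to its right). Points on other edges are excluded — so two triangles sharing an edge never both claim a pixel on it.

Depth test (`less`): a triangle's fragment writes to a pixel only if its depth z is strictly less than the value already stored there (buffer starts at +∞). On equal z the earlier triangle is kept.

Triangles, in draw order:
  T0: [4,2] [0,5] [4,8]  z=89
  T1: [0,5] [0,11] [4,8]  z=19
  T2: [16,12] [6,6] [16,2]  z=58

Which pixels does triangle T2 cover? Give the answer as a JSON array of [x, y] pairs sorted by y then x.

T0:
  2·area = 24  (B↔C swapped to make it positive)
  edge (4, 2)→(4, 8): d=(0,6) right/bottom  bias=-1
  edge (4, 8)→(0, 5): d=(-4,-3) top-left  bias=+0
  edge (0, 5)→(4, 2): d=(4,-3) top-left  bias=+0
    (1,1)@(3, 3): e=[6,17,1] → X
    (2,1)@(5, 3): e=[-6,23,7] → .
    (0,2)@(1, 5): e=[18,3,3] → X
    (2,2)@(5, 5): e=[-6,15,15] → .
    (0,3)@(1, 7): e=[18,-5,11] → .
    (1,3)@(3, 7): e=[6,1,17] → X
    (2,3)@(5, 7): e=[-6,7,23] → .
    (1,4)@(3, 9): e=[6,-7,25] → .
  covered (4 px):
    . . . . . . . . .
    . X . . . . . . .
    X X . . . . . . .
    . X . . . . . . .
    . . . . . . . . .
    . . . . . . . . .
T1:
  2·area = 24  (B↔C swapped to make it positive)
  edge (0, 5)→(4, 8): d=(4,3) right/bottom  bias=-1
  edge (4, 8)→(0, 11): d=(-4,3) right/bottom  bias=-1
  edge (0, 11)→(0, 5): d=(0,-6) top-left  bias=+0
    (0,3)@(1, 7): e=[5,13,6] → X
    (1,3)@(3, 7): e=[-1,7,18] → .
    (0,4)@(1, 9): e=[13,5,6] → X
    (1,4)@(3, 9): e=[7,-1,18] → .
    (0,5)@(1, 11): e=[21,-3,6] → .
  covered (2 px):
    . . . . . . . . .
    . . . . . . . . .
    . . . . . . . . .
    X . . . . . . . .
    X . . . . . . . .
    . . . . . . . . .
T2:
  2·area = 100
  edge (16, 12)→(6, 6): d=(-10,-6) top-left  bias=+0
  edge (6, 6)→(16, 2): d=(10,-4) top-left  bias=+0
  edge (16, 2)→(16, 12): d=(0,10) right/bottom  bias=-1
    (0,1)@(1, 3): e=[0,-50,150] → .  [on edge]
    (7,1)@(15, 3): e=[84,6,10] → X
    (8,1)@(17, 3): e=[96,14,-10] → .
    (4,2)@(9, 5): e=[28,2,70] → X
    (5,2)@(11, 5): e=[40,10,50] → X
    (6,2)@(13, 5): e=[52,18,30] → X
    (8,2)@(17, 5): e=[76,34,-10] → .
    (4,3)@(9, 7): e=[8,22,70] → X
    (8,3)@(17, 7): e=[56,54,-10] → .
    (4,4)@(9, 9): e=[-12,42,70] → .
    (5,4)@(11, 9): e=[0,50,50] → X  [on edge]
    (8,4)@(17, 9): e=[36,74,-10] → .
  covered (13 px):
    . . . . . . . . .
    . . . . . . . X .
    . . . . X X X X .
    . . . . X X X X .
    . . . . . X X X .
    . . . . . . . X .

Final: [[7,1],[4,2],[5,2],[6,2],[7,2],[4,3],[5,3],[6,3],[7,3],[5,4],[6,4],[7,4],[7,5]]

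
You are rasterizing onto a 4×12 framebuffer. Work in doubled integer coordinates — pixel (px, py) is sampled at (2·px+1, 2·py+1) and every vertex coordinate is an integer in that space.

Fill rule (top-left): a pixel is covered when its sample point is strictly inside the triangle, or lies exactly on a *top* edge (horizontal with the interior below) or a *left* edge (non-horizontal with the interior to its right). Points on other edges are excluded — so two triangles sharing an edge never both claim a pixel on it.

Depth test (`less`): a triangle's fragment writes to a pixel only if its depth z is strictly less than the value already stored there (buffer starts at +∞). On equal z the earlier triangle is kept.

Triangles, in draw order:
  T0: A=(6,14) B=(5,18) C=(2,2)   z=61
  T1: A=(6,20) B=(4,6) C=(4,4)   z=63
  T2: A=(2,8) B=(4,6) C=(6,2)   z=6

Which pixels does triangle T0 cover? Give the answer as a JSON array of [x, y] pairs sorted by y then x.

T0:
  2·area = 28
  edge (6, 14)→(5, 18): d=(-1,4) right/bottom  bias=-1
  edge (5, 18)→(2, 2): d=(-3,-16) top-left  bias=+0
  edge (2, 2)→(6, 14): d=(4,12) right/bottom  bias=-1
    (1,2)@(3, 5): e=[21,7,0] → .  [on edge]
    (1,3)@(3, 7): e=[19,1,8] → X
    (2,3)@(5, 7): e=[11,33,-16] → .
    (1,4)@(3, 9): e=[17,-5,16] → .
    (2,5)@(5, 11): e=[7,21,0] → .  [on edge]
    (2,6)@(5, 13): e=[5,15,8] → X
    (3,6)@(7, 13): e=[-3,47,-16] → .
    (2,7)@(5, 15): e=[3,9,16] → X
    (3,7)@(7, 15): e=[-5,41,-8] → .
    (2,8)@(5, 17): e=[1,3,24] → X
    (3,8)@(7, 17): e=[-7,35,0] → .  [on edge]
    (2,9)@(5, 19): e=[-1,-3,32] → .
  covered (4 px):
    . . . .
    . . . .
    . . . .
    . X . .
    . . . .
    . . . .
    . . X .
    . . X .
    . . X .
    . . . .
    . . . .
    . . . .
T1:
  2·area = 4
  edge (6, 20)→(4, 6): d=(-2,-14) top-left  bias=+0
  edge (4, 6)→(4, 4): d=(0,-2) top-left  bias=+0
  edge (4, 4)→(6, 20): d=(2,16) right/bottom  bias=-1
    (2,6)@(5, 13): e=[0,2,2] → X  [on edge]
    (3,6)@(7, 13): e=[28,6,-30] → .
    (2,7)@(5, 15): e=[-4,2,6] → .
  covered (1 px):
    . . . .
    . . . .
    . . . .
    . . . .
    . . . .
    . . . .
    . . X .
    . . . .
    . . . .
    . . . .
    . . . .
    . . . .
T2:
  2·area = 4  (B↔C swapped to make it positive)
  edge (2, 8)→(6, 2): d=(4,-6) top-left  bias=+0
  edge (6, 2)→(4, 6): d=(-2,4) right/bottom  bias=-1
  edge (4, 6)→(2, 8): d=(-2,2) right/bottom  bias=-1
    (3,1)@(7, 3): e=[10,-6,0] → .  [on edge]
    (2,2)@(5, 5): e=[6,-2,0] → .  [on edge]
    (1,3)@(3, 7): e=[2,2,0] → .  [on edge]
    (0,4)@(1, 9): e=[-2,6,0] → .  [on edge]
  covered (0 px):
    . . . .
    . . . .
    . . . .
    . . . .
    . . . .
    . . . .
    . . . .
    . . . .
    . . . .
    . . . .
    . . . .
    . . . .

Answer: [[1,3],[2,6],[2,7],[2,8]]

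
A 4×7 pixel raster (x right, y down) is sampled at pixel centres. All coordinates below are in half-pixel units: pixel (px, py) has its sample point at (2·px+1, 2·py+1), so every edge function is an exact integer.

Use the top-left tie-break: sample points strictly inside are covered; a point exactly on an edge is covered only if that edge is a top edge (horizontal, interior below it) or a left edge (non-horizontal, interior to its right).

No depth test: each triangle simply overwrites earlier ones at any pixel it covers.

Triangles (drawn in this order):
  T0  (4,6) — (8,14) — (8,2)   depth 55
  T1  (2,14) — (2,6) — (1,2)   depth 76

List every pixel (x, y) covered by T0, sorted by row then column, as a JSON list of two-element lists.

T0:
  2·area = 48  (B↔C swapped to make it positive)
  edge (4, 6)→(8, 2): d=(4,-4) top-left  bias=+0
  edge (8, 2)→(8, 14): d=(0,12) right/bottom  bias=-1
  edge (8, 14)→(4, 6): d=(-4,-8) top-left  bias=+0
    (3,1)@(7, 3): e=[0,12,36] → █  [on edge]
    (2,2)@(5, 5): e=[0,36,12] → █  [on edge]
    (1,3)@(3, 7): e=[0,60,-12] → ·  [on edge]
    (2,3)@(5, 7): e=[8,36,4] → █
    (0,4)@(1, 9): e=[0,84,-36] → ·  [on edge]
    (2,4)@(5, 9): e=[16,36,-4] → ·
    (3,4)@(7, 9): e=[24,12,12] → █
    (3,5)@(7, 11): e=[32,12,4] → █
    (3,6)@(7, 13): e=[40,12,-4] → ·
  covered (7 px):
    · · · ·
    · · · █
    · · █ █
    · · █ █
    · · · █
    · · · █
    · · · ·
T1:
  2·area = 8  (B↔C swapped to make it positive)
  edge (2, 14)→(1, 2): d=(-1,-12) top-left  bias=+0
  edge (1, 2)→(2, 6): d=(1,4) right/bottom  bias=-1
  edge (2, 6)→(2, 14): d=(0,8) right/bottom  bias=-1
  covered (0 px):
    · · · ·
    · · · ·
    · · · ·
    · · · ·
    · · · ·
    · · · ·
    · · · ·

Result: [[3,1],[2,2],[3,2],[2,3],[3,3],[3,4],[3,5]]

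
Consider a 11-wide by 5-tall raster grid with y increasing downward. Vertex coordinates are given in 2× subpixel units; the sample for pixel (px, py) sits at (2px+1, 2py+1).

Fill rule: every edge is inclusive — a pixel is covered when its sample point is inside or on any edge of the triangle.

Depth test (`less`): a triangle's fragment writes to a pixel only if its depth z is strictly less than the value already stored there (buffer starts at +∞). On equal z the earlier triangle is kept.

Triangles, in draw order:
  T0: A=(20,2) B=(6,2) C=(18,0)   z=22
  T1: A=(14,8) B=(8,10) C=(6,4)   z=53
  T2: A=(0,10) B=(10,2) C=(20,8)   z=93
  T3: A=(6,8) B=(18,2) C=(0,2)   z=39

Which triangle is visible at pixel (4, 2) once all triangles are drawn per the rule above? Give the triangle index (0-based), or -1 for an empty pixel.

T0:
  2·area = 28
  edge (20, 2)→(6, 2): d=(-14,0) inclusive
  edge (6, 2)→(18, 0): d=(12,-2) inclusive
  edge (18, 0)→(20, 2): d=(2,2) inclusive
    (6,0)@(13, 1): e=[14,2,12] → X
    (7,0)@(15, 1): e=[14,6,8] → X
    (8,0)@(17, 1): e=[14,10,4] → X
    (9,0)@(19, 1): e=[14,14,0] → X  [on edge]
    (10,0)@(21, 1): e=[14,18,-4] → .
    (6,1)@(13, 3): e=[-14,26,16] → .
    (7,1)@(15, 3): e=[-14,30,12] → .
    (8,1)@(17, 3): e=[-14,34,8] → .
    (9,1)@(19, 3): e=[-14,38,4] → .
    (10,1)@(21, 3): e=[-14,42,0] → .  [on edge]
  covered (4 px):
    . . . . . . X X X X .
    . . . . . . . . . . .
    . . . . . . . . . . .
    . . . . . . . . . . .
    . . . . . . . . . . .
T1:
  2·area = 40
  edge (14, 8)→(8, 10): d=(-6,2) inclusive
  edge (8, 10)→(6, 4): d=(-2,-6) inclusive
  edge (6, 4)→(14, 8): d=(8,4) inclusive
    (2,0)@(5, 1): e=[60,0,-20] → .  [on edge]
    (3,2)@(7, 5): e=[32,4,4] → X
    (4,2)@(9, 5): e=[28,16,-4] → .
    (3,3)@(7, 7): e=[20,0,20] → X  [on edge]
    (4,3)@(9, 7): e=[16,12,12] → X
    (5,3)@(11, 7): e=[12,24,4] → X
    (6,3)@(13, 7): e=[8,36,-4] → .
    (8,3)@(17, 7): e=[0,60,-20] → .  [on edge]
    (3,4)@(7, 9): e=[8,-4,36] → .
    (4,4)@(9, 9): e=[4,8,28] → X
    (5,4)@(11, 9): e=[0,20,20] → X  [on edge]
    (6,4)@(13, 9): e=[-4,32,12] → .
  covered (6 px):
    . . . . . . . . . . .
    . . . . . . . . . . .
    . . . X . . . . . . .
    . . . X X X . . . . .
    . . . . X X . . . . .
T2:
  2·area = 140
  edge (0, 10)→(10, 2): d=(10,-8) inclusive
  edge (10, 2)→(20, 8): d=(10,6) inclusive
  edge (20, 8)→(0, 10): d=(-20,2) inclusive
    (4,1)@(9, 3): e=[2,16,122] → X
    (5,1)@(11, 3): e=[18,4,118] → X
    (6,1)@(13, 3): e=[34,-8,114] → .
    (3,2)@(7, 5): e=[6,48,86] → X
    (6,2)@(13, 5): e=[54,12,74] → X
    (7,2)@(15, 5): e=[70,0,70] → X  [on edge]
    (8,2)@(17, 5): e=[86,-12,66] → .
    (2,3)@(5, 7): e=[10,80,50] → X
    (8,3)@(17, 7): e=[106,8,26] → X
    (9,3)@(19, 7): e=[122,-4,22] → .
    (1,4)@(3, 9): e=[14,112,14] → X
    (5,4)@(11, 9): e=[78,64,-2] → .
  covered (18 px):
    . . . . . . . . . . .
    . . . . X X . . . . .
    . . . X X X X X . . .
    . . X X X X X X X . .
    . X X X X . . . . . .
T3:
  2·area = 108  (B↔C swapped to make it positive)
  edge (6, 8)→(0, 2): d=(-6,-6) inclusive
  edge (0, 2)→(18, 2): d=(18,0) inclusive
  edge (18, 2)→(6, 8): d=(-12,6) inclusive
    (0,1)@(1, 3): e=[0,18,90] → X  [on edge]
    (1,1)@(3, 3): e=[12,18,78] → X
    (2,1)@(5, 3): e=[24,18,66] → X
    (3,1)@(7, 3): e=[36,18,54] → X
    (4,1)@(9, 3): e=[48,18,42] → X
    (5,1)@(11, 3): e=[60,18,30] → X
    (6,1)@(13, 3): e=[72,18,18] → X
    (7,1)@(15, 3): e=[84,18,6] → X
    (8,1)@(17, 3): e=[96,18,-6] → .
    (0,2)@(1, 5): e=[-12,54,66] → .
    (1,2)@(3, 5): e=[0,54,54] → X  [on edge]
    (6,2)@(13, 5): e=[60,54,-6] → .
    (2,3)@(5, 7): e=[0,90,18] → X  [on edge]
    (3,4)@(7, 9): e=[0,126,-18] → .  [on edge]
  covered (15 px):
    . . . . . . . . . . .
    X X X X X X X X . . .
    . X X X X X . . . . .
    . . X X . . . . . . .
    . . . . . . . . . . .

Z-buffer (winner per pixel, '.' = empty):
  . . . . . . 0 0 0 0 .
  3 3 3 3 3 3 3 3 . . .
  . 3 3 3 3 3 2 2 . . .
  . . 3 3 1 1 2 2 2 . .
  . 2 2 2 1 1 . . . . .

Answer: 3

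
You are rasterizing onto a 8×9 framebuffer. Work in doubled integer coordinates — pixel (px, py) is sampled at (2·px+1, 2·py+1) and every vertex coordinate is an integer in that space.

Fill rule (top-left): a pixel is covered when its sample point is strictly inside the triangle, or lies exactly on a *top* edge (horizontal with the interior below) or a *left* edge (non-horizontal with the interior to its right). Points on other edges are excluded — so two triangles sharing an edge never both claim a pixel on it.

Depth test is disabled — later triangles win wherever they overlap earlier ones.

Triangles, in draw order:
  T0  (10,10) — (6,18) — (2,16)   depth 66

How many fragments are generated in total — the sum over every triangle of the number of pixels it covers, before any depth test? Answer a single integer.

T0:
  2·area = 40
  edge (10, 10)→(6, 18): d=(-4,8) right/bottom  bias=-1
  edge (6, 18)→(2, 16): d=(-4,-2) top-left  bias=+0
  edge (2, 16)→(10, 10): d=(8,-6) top-left  bias=+0
    (4,5)@(9, 11): e=[4,34,2] → █
    (5,5)@(11, 11): e=[-12,38,14] → ·
    (3,6)@(7, 13): e=[12,22,6] → █
    (4,6)@(9, 13): e=[-4,26,18] → ·
    (2,7)@(5, 15): e=[20,10,10] → █
    (4,7)@(9, 15): e=[-12,18,34] → ·
    (2,8)@(5, 17): e=[12,2,26] → █
    (3,8)@(7, 17): e=[-4,6,38] → ·
  covered (5 px):
    · · · · · · · ·
    · · · · · · · ·
    · · · · · · · ·
    · · · · · · · ·
    · · · · · · · ·
    · · · · █ · · ·
    · · · █ · · · ·
    · · █ █ · · · ·
    · · █ · · · · ·

Answer: 5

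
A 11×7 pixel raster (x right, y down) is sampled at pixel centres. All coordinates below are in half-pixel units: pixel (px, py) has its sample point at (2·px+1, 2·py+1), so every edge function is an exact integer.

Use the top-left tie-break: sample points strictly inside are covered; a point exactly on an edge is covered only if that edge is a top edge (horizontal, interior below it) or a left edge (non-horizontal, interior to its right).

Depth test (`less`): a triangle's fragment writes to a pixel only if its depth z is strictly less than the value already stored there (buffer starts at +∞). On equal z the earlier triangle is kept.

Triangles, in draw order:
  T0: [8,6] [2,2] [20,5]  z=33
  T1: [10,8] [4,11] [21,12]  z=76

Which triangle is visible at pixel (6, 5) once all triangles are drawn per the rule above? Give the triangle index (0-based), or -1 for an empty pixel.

T0:
  2·area = 54
  edge (8, 6)→(2, 2): d=(-6,-4) top-left  bias=+0
  edge (2, 2)→(20, 5): d=(18,3) right/bottom  bias=-1
  edge (20, 5)→(8, 6): d=(-12,1) right/bottom  bias=-1
    (2,1)@(5, 3): e=[6,9,39] → █
    (3,1)@(7, 3): e=[14,3,37] → █
    (4,1)@(9, 3): e=[22,-3,35] → ·
    (2,2)@(5, 5): e=[-6,45,15] → ·
    (3,2)@(7, 5): e=[2,39,13] → █
    (4,2)@(9, 5): e=[10,33,11] → █
    (5,2)@(11, 5): e=[18,27,9] → █
    (6,2)@(13, 5): e=[26,21,7] → █
    (7,2)@(15, 5): e=[34,15,5] → █
    (8,2)@(17, 5): e=[42,9,3] → █
    (9,2)@(19, 5): e=[50,3,1] → █
    (10,2)@(21, 5): e=[58,-3,-1] → ·
  covered (9 px):
    · · · · · · · · · · ·
    · · █ █ · · · · · · ·
    · · · █ █ █ █ █ █ █ ·
    · · · · · · · · · · ·
    · · · · · · · · · · ·
    · · · · · · · · · · ·
    · · · · · · · · · · ·
T1:
  2·area = 57  (B↔C swapped to make it positive)
  edge (10, 8)→(21, 12): d=(11,4) right/bottom  bias=-1
  edge (21, 12)→(4, 11): d=(-17,-1) top-left  bias=+0
  edge (4, 11)→(10, 8): d=(6,-3) top-left  bias=+0
    (4,4)@(9, 9): e=[15,39,3] → █
    (5,4)@(11, 9): e=[7,41,9] → █
    (6,4)@(13, 9): e=[-1,43,15] → ·
    (2,5)@(5, 11): e=[53,1,3] → █
    (3,5)@(7, 11): e=[45,3,9] → █
    (6,5)@(13, 11): e=[21,9,27] → █
    (7,5)@(15, 11): e=[13,11,33] → █
    (8,5)@(17, 11): e=[5,13,39] → █
    (9,5)@(19, 11): e=[-3,15,45] → ·
    (2,6)@(5, 13): e=[75,-33,15] → ·
    (3,6)@(7, 13): e=[67,-31,21] → ·
    (4,6)@(9, 13): e=[59,-29,27] → ·
  covered (9 px):
    · · · · · · · · · · ·
    · · · · · · · · · · ·
    · · · · · · · · · · ·
    · · · · · · · · · · ·
    · · · · █ █ · · · · ·
    · · █ █ █ █ █ █ █ · ·
    · · · · · · · · · · ·

Z-buffer (winner per pixel, '.' = empty):
  . . . . . . . . . . .
  . . 0 0 . . . . . . .
  . . . 0 0 0 0 0 0 0 .
  . . . . . . . . . . .
  . . . . 1 1 . . . . .
  . . 1 1 1 1 1 1 1 . .
  . . . . . . . . . . .

Answer: 1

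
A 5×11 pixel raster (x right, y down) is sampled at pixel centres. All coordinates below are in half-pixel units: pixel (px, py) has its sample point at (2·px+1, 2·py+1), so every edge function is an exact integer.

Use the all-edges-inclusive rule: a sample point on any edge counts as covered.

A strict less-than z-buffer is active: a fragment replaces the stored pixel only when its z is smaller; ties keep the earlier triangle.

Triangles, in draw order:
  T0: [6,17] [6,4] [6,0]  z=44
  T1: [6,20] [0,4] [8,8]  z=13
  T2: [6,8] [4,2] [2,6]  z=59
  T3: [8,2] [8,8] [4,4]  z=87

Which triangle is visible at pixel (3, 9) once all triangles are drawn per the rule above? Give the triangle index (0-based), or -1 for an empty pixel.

T0:
  degenerate (2·area = 0) — covers nothing
T1:
  2·area = 104
  edge (6, 20)→(0, 4): d=(-6,-16) inclusive
  edge (0, 4)→(8, 8): d=(8,4) inclusive
  edge (8, 8)→(6, 20): d=(-2,12) inclusive
    (0,2)@(1, 5): e=[10,4,90] → █
    (1,2)@(3, 5): e=[42,-4,66] → ·
    (0,3)@(1, 7): e=[-2,20,86] → ·
    (1,3)@(3, 7): e=[30,12,62] → █
    (2,3)@(5, 7): e=[62,4,38] → █
    (3,3)@(7, 7): e=[94,-4,14] → ·
    (1,4)@(3, 9): e=[18,28,58] → █
    (3,4)@(7, 9): e=[82,12,10] → █
    (4,4)@(9, 9): e=[114,4,-14] → ·
    (1,5)@(3, 11): e=[6,44,54] → █
    (4,5)@(9, 11): e=[102,20,-18] → ·
    (1,6)@(3, 13): e=[-6,60,50] → ·
  covered (13 px):
    · · · · ·
    · · · · ·
    █ · · · ·
    · █ █ · ·
    · █ █ █ ·
    · █ █ █ ·
    · · █ █ ·
    · · █ · ·
    · · █ · ·
    · · · · ·
    · · · · ·
T2:
  2·area = 20  (B↔C swapped to make it positive)
  edge (6, 8)→(2, 6): d=(-4,-2) inclusive
  edge (2, 6)→(4, 2): d=(2,-4) inclusive
  edge (4, 2)→(6, 8): d=(2,6) inclusive
    (1,2)@(3, 5): e=[6,2,12] → █
    (2,2)@(5, 5): e=[10,10,0] → █  [on edge]
    (3,2)@(7, 5): e=[14,18,-12] → ·
    (1,3)@(3, 7): e=[-2,6,16] → ·
    (2,3)@(5, 7): e=[2,14,4] → █
    (3,3)@(7, 7): e=[6,22,-8] → ·
    (2,4)@(5, 9): e=[-6,18,8] → ·
    (3,5)@(7, 11): e=[-10,30,0] → ·  [on edge]
    (4,8)@(9, 17): e=[-30,50,0] → ·  [on edge]
  covered (3 px):
    · · · · ·
    · · · · ·
    · █ █ · ·
    · · █ · ·
    · · · · ·
    · · · · ·
    · · · · ·
    · · · · ·
    · · · · ·
    · · · · ·
    · · · · ·
T3:
  2·area = 24
  edge (8, 2)→(8, 8): d=(0,6) inclusive
  edge (8, 8)→(4, 4): d=(-4,-4) inclusive
  edge (4, 4)→(8, 2): d=(4,-2) inclusive
    (0,0)@(1, 1): e=[42,0,-18] → ·  [on edge]
    (1,1)@(3, 3): e=[30,0,-6] → ·  [on edge]
    (3,1)@(7, 3): e=[6,16,2] → █
    (4,1)@(9, 3): e=[-6,24,6] → ·
    (2,2)@(5, 5): e=[18,0,6] → █  [on edge]
    (4,2)@(9, 5): e=[-6,16,14] → ·
    (2,3)@(5, 7): e=[18,-8,14] → ·
    (3,3)@(7, 7): e=[6,0,18] → █  [on edge]
    (4,3)@(9, 7): e=[-6,8,22] → ·
    (3,4)@(7, 9): e=[6,-8,26] → ·
    (4,4)@(9, 9): e=[-6,0,30] → ·  [on edge]
  covered (4 px):
    · · · · ·
    · · · █ ·
    · · █ █ ·
    · · · █ ·
    · · · · ·
    · · · · ·
    · · · · ·
    · · · · ·
    · · · · ·
    · · · · ·
    · · · · ·

Z-buffer (winner per pixel, '.' = empty):
  . . . . .
  . . . 3 .
  1 2 2 3 .
  . 1 1 3 .
  . 1 1 1 .
  . 1 1 1 .
  . . 1 1 .
  . . 1 . .
  . . 1 . .
  . . . . .
  . . . . .

Result: -1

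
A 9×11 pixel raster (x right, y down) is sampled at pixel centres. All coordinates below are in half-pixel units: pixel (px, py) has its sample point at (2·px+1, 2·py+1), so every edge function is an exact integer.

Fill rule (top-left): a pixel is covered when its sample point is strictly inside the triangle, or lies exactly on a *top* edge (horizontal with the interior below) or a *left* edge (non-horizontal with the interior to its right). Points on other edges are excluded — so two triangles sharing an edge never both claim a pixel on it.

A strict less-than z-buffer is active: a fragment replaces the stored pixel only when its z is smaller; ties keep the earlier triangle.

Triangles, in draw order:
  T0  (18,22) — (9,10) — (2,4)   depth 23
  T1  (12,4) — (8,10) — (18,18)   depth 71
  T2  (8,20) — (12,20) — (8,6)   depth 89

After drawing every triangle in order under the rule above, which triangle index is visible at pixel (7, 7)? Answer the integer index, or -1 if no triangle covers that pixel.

T0:
  2·area = 30  (B↔C swapped to make it positive)
  edge (18, 22)→(2, 4): d=(-16,-18) top-left  bias=+0
  edge (2, 4)→(9, 10): d=(7,6) right/bottom  bias=-1
  edge (9, 10)→(18, 22): d=(9,12) right/bottom  bias=-1
    (1,2)@(3, 5): e=[2,1,27] → #
    (2,2)@(5, 5): e=[38,-11,3] → ·
    (1,3)@(3, 7): e=[-30,15,45] → ·
    (2,3)@(5, 7): e=[6,3,21] → #
    (3,3)@(7, 7): e=[42,-9,-3] → ·
    (2,4)@(5, 9): e=[-26,17,39] → ·
    (3,4)@(7, 9): e=[10,5,15] → #
    (4,4)@(9, 9): e=[46,-7,-9] → ·
    (3,5)@(7, 11): e=[-22,19,33] → ·
    (4,5)@(9, 11): e=[14,7,9] → #
    (5,5)@(11, 11): e=[50,-5,-15] → ·
    (4,6)@(9, 13): e=[-18,21,27] → ·
  covered (5 px):
    · · · · · · · · ·
    · · · · · · · · ·
    · # · · · · · · ·
    · · # · · · · · ·
    · · · # · · · · ·
    · · · · # · · · ·
    · · · · · # · · ·
    · · · · · · · · ·
    · · · · · · · · ·
    · · · · · · · · ·
    · · · · · · · · ·
T1:
  2·area = 92  (B↔C swapped to make it positive)
  edge (12, 4)→(18, 18): d=(6,14) right/bottom  bias=-1
  edge (18, 18)→(8, 10): d=(-10,-8) top-left  bias=+0
  edge (8, 10)→(12, 4): d=(4,-6) top-left  bias=+0
    (5,3)@(11, 7): e=[32,54,6] → #
    (6,3)@(13, 7): e=[4,70,18] → #
    (7,3)@(15, 7): e=[-24,86,30] → ·
    (4,4)@(9, 9): e=[72,18,2] → #
    (7,4)@(15, 9): e=[-12,66,38] → ·
    (4,5)@(9, 11): e=[84,-2,10] → ·
    (5,5)@(11, 11): e=[56,14,22] → #
    (7,5)@(15, 11): e=[0,46,46] → ·  [on edge]
    (5,6)@(11, 13): e=[68,-6,30] → ·
    (6,6)@(13, 13): e=[40,10,42] → #
    (7,6)@(15, 13): e=[12,26,54] → #
    (8,6)@(17, 13): e=[-16,42,66] → ·
  covered (11 px):
    · · · · · · · · ·
    · · · · · · · · ·
    · · · · · · · · ·
    · · · · · # # · ·
    · · · · # # # · ·
    · · · · · # # · ·
    · · · · · · # # ·
    · · · · · · · # ·
    · · · · · · · · #
    · · · · · · · · ·
    · · · · · · · · ·
T2:
  2·area = 56  (B↔C swapped to make it positive)
  edge (8, 20)→(8, 6): d=(0,-14) top-left  bias=+0
  edge (8, 6)→(12, 20): d=(4,14) right/bottom  bias=-1
  edge (12, 20)→(8, 20): d=(-4,0) right/bottom  bias=-1
    (4,5)@(9, 11): e=[14,6,36] → #
    (5,5)@(11, 11): e=[42,-22,36] → ·
    (4,6)@(9, 13): e=[14,14,28] → #
    (5,6)@(11, 13): e=[42,-14,28] → ·
    (4,7)@(9, 15): e=[14,22,20] → #
    (5,7)@(11, 15): e=[42,-6,20] → ·
    (4,8)@(9, 17): e=[14,30,12] → #
    (5,8)@(11, 17): e=[42,2,12] → #
    (6,8)@(13, 17): e=[70,-26,12] → ·
    (4,9)@(9, 19): e=[14,38,4] → #
    (6,9)@(13, 19): e=[70,-18,4] → ·
    (4,10)@(9, 21): e=[14,46,-4] → ·
  covered (7 px):
    · · · · · · · · ·
    · · · · · · · · ·
    · · · · · · · · ·
    · · · · · · · · ·
    · · · · · · · · ·
    · · · · # · · · ·
    · · · · # · · · ·
    · · · · # · · · ·
    · · · · # # · · ·
    · · · · # # · · ·
    · · · · · · · · ·

Z-buffer (winner per pixel, '.' = empty):
  . . . . . . . . .
  . . . . . . . . .
  . 0 . . . . . . .
  . . 0 . . 1 1 . .
  . . . 0 1 1 1 . .
  . . . . 0 1 1 . .
  . . . . 2 0 1 1 .
  . . . . 2 . . 1 .
  . . . . 2 2 . . 1
  . . . . 2 2 . . .
  . . . . . . . . .

Answer: 1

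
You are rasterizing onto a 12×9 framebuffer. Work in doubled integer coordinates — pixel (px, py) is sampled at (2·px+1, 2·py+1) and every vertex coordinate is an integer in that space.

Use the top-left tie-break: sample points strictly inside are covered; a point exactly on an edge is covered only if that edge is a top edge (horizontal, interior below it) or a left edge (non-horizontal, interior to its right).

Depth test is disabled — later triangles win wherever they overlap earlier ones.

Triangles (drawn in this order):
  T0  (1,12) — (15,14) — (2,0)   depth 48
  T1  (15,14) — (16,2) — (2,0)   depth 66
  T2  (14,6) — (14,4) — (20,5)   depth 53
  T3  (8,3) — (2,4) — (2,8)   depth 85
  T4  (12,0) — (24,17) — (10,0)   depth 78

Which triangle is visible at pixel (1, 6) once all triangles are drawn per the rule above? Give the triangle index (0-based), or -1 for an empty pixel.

T0:
  2·area = 170  (B↔C swapped to make it positive)
  edge (1, 12)→(2, 0): d=(1,-12) top-left  bias=+0
  edge (2, 0)→(15, 14): d=(13,14) right/bottom  bias=-1
  edge (15, 14)→(1, 12): d=(-14,-2) top-left  bias=+0
    (1,1)@(3, 3): e=[15,25,130] → █
    (2,1)@(5, 3): e=[39,-3,134] → ·
    (1,2)@(3, 5): e=[17,51,102] → █
    (2,2)@(5, 5): e=[41,23,106] → █
    (3,2)@(7, 5): e=[65,-5,110] → ·
    (1,3)@(3, 7): e=[19,77,74] → █
    (3,3)@(7, 7): e=[67,21,82] → █
    (4,3)@(9, 7): e=[91,-7,86] → ·
    (1,4)@(3, 9): e=[21,103,46] → █
    (4,4)@(9, 9): e=[93,19,58] → █
    (5,4)@(11, 9): e=[117,-9,62] → ·
    (1,5)@(3, 11): e=[23,129,18] → █
  covered (18 px):
    · · · · · · · · · · · ·
    · █ · · · · · · · · · ·
    · █ █ · · · · · · · · ·
    · █ █ █ · · · · · · · ·
    · █ █ █ █ · · · · · · ·
    · █ █ █ █ █ · · · · · ·
    · · · · █ █ █ · · · · ·
    · · · · · · · · · · · ·
    · · · · · · · · · · · ·
T1:
  2·area = 170  (B↔C swapped to make it positive)
  edge (15, 14)→(2, 0): d=(-13,-14) top-left  bias=+0
  edge (2, 0)→(16, 2): d=(14,2) right/bottom  bias=-1
  edge (16, 2)→(15, 14): d=(-1,12) right/bottom  bias=-1
    (1,0)@(3, 1): e=[1,12,157] → █
    (2,0)@(5, 1): e=[29,8,133] → █
    (3,0)@(7, 1): e=[57,4,109] → █
    (4,0)@(9, 1): e=[85,0,85] → ·  [on edge]
    (1,1)@(3, 3): e=[-25,40,155] → ·
    (2,1)@(5, 3): e=[3,36,131] → █
    (4,1)@(9, 3): e=[59,28,83] → █
    (5,1)@(11, 3): e=[87,24,59] → █
    (6,1)@(13, 3): e=[115,20,35] → █
    (7,1)@(15, 3): e=[143,16,11] → █
    (8,1)@(17, 3): e=[171,12,-13] → ·
    (11,1)@(23, 3): e=[255,0,-85] → ·  [on edge]
  covered (24 px):
    · █ █ █ · · · · · · · ·
    · · █ █ █ █ █ █ · · · ·
    · · · █ █ █ █ █ · · · ·
    · · · · █ █ █ █ · · · ·
    · · · · · █ █ █ · · · ·
    · · · · · · █ █ · · · ·
    · · · · · · · █ · · · ·
    · · · · · · · · · · · ·
    · · · · · · · · · · · ·
T2:
  2·area = 12
  edge (14, 6)→(14, 4): d=(0,-2) top-left  bias=+0
  edge (14, 4)→(20, 5): d=(6,1) right/bottom  bias=-1
  edge (20, 5)→(14, 6): d=(-6,1) right/bottom  bias=-1
    (7,2)@(15, 5): e=[2,5,5] → █
    (8,2)@(17, 5): e=[6,3,3] → █
    (9,2)@(19, 5): e=[10,1,1] → █
    (10,2)@(21, 5): e=[14,-1,-1] → ·
    (7,3)@(15, 7): e=[2,17,-7] → ·
    (8,3)@(17, 7): e=[6,15,-9] → ·
    (9,3)@(19, 7): e=[10,13,-11] → ·
  covered (3 px):
    · · · · · · · · · · · ·
    · · · · · · · · · · · ·
    · · · · · · · █ █ █ · ·
    · · · · · · · · · · · ·
    · · · · · · · · · · · ·
    · · · · · · · · · · · ·
    · · · · · · · · · · · ·
    · · · · · · · · · · · ·
    · · · · · · · · · · · ·
T3:
  2·area = 24  (B↔C swapped to make it positive)
  edge (8, 3)→(2, 8): d=(-6,5) right/bottom  bias=-1
  edge (2, 8)→(2, 4): d=(0,-4) top-left  bias=+0
  edge (2, 4)→(8, 3): d=(6,-1) top-left  bias=+0
    (1,2)@(3, 5): e=[13,4,7] → █
    (2,2)@(5, 5): e=[3,12,9] → █
    (3,2)@(7, 5): e=[-7,20,11] → ·
    (1,3)@(3, 7): e=[1,4,19] → █
    (2,3)@(5, 7): e=[-9,12,21] → ·
    (1,4)@(3, 9): e=[-11,4,31] → ·
  covered (3 px):
    · · · · · · · · · · · ·
    · · · · · · · · · · · ·
    · █ █ · · · · · · · · ·
    · █ · · · · · · · · · ·
    · · · · · · · · · · · ·
    · · · · · · · · · · · ·
    · · · · · · · · · · · ·
    · · · · · · · · · · · ·
    · · · · · · · · · · · ·
T4:
  2·area = 34
  edge (12, 0)→(24, 17): d=(12,17) right/bottom  bias=-1
  edge (24, 17)→(10, 0): d=(-14,-17) top-left  bias=+0
  edge (10, 0)→(12, 0): d=(2,0) top-left  bias=+0
    (5,0)@(11, 1): e=[29,3,2] → █
    (6,0)@(13, 1): e=[-5,37,2] → ·
    (5,1)@(11, 3): e=[53,-25,6] → ·
    (6,1)@(13, 3): e=[19,9,6] → █
    (7,1)@(15, 3): e=[-15,43,6] → ·
    (6,2)@(13, 5): e=[43,-19,10] → ·
    (7,2)@(15, 5): e=[9,15,10] → █
    (8,2)@(17, 5): e=[-25,49,10] → ·
    (7,3)@(15, 7): e=[33,-13,14] → ·
    (10,6)@(21, 13): e=[3,5,26] → █
    (11,6)@(23, 13): e=[-31,39,26] → ·
    (10,7)@(21, 15): e=[27,-23,30] → ·
  covered (4 px):
    · · · · · █ · · · · · ·
    · · · · · · █ · · · · ·
    · · · · · · · █ · · · ·
    · · · · · · · · · · · ·
    · · · · · · · · · · · ·
    · · · · · · · · · · · ·
    · · · · · · · · · · █ ·
    · · · · · · · · · · · ·
    · · · · · · · · · · · ·

Z-buffer (winner per pixel, '.' = empty):
  . 1 1 1 . 4 . . . . . .
  . 0 1 1 1 1 4 1 . . . .
  . 3 3 1 1 1 1 4 2 2 . .
  . 3 0 0 1 1 1 1 . . . .
  . 0 0 0 0 1 1 1 . . . .
  . 0 0 0 0 0 1 1 . . . .
  . . . . 0 0 0 1 . . 4 .
  . . . . . . . . . . . .
  . . . . . . . . . . . .

Final: -1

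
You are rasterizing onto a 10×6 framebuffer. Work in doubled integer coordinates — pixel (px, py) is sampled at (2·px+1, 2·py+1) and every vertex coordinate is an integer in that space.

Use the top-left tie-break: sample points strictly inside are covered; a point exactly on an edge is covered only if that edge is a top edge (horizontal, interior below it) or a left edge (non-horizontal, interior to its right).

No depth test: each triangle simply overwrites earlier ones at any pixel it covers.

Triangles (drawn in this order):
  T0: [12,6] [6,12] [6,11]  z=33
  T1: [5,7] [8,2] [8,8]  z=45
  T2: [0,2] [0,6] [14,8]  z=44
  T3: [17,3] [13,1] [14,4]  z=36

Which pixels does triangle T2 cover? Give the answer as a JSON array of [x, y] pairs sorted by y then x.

T0:
  2·area = 6
  edge (12, 6)→(6, 12): d=(-6,6) right/bottom  bias=-1
  edge (6, 12)→(6, 11): d=(0,-1) top-left  bias=+0
  edge (6, 11)→(12, 6): d=(6,-5) top-left  bias=+0
    (8,0)@(17, 1): e=[0,11,-5] → ·  [on edge]
    (7,1)@(15, 3): e=[0,9,-3] → ·  [on edge]
    (6,2)@(13, 5): e=[0,7,-1] → ·  [on edge]
    (5,3)@(11, 7): e=[0,5,1] → ·  [on edge]
    (4,4)@(9, 9): e=[0,3,3] → ·  [on edge]
    (3,5)@(7, 11): e=[0,1,5] → ·  [on edge]
  covered (0 px):
    · · · · · · · · · ·
    · · · · · · · · · ·
    · · · · · · · · · ·
    · · · · · · · · · ·
    · · · · · · · · · ·
    · · · · · · · · · ·
T1:
  2·area = 18
  edge (5, 7)→(8, 2): d=(3,-5) top-left  bias=+0
  edge (8, 2)→(8, 8): d=(0,6) right/bottom  bias=-1
  edge (8, 8)→(5, 7): d=(-3,-1) top-left  bias=+0
    (3,2)@(7, 5): e=[4,6,8] → #
    (4,2)@(9, 5): e=[14,-6,10] → ·
    (2,3)@(5, 7): e=[0,18,0] → #  [on edge]
    (4,3)@(9, 7): e=[20,-6,4] → ·
    (2,4)@(5, 9): e=[6,18,-6] → ·
    (3,4)@(7, 9): e=[16,6,-4] → ·
    (5,4)@(11, 9): e=[36,-18,0] → ·  [on edge]
    (8,5)@(17, 11): e=[72,-54,0] → ·  [on edge]
  covered (3 px):
    · · · · · · · · · ·
    · · · · · · · · · ·
    · · · # · · · · · ·
    · · # # · · · · · ·
    · · · · · · · · · ·
    · · · · · · · · · ·
T2:
  2·area = 56  (B↔C swapped to make it positive)
  edge (0, 2)→(14, 8): d=(14,6) right/bottom  bias=-1
  edge (14, 8)→(0, 6): d=(-14,-2) top-left  bias=+0
  edge (0, 6)→(0, 2): d=(0,-4) top-left  bias=+0
    (0,1)@(1, 3): e=[8,44,4] → #
    (1,1)@(3, 3): e=[-4,48,12] → ·
    (0,2)@(1, 5): e=[36,16,4] → #
    (1,2)@(3, 5): e=[24,20,12] → #
    (2,2)@(5, 5): e=[12,24,20] → #
    (3,2)@(7, 5): e=[0,28,28] → ·  [on edge]
    (0,3)@(1, 7): e=[64,-12,4] → ·
    (1,3)@(3, 7): e=[52,-8,12] → ·
    (2,3)@(5, 7): e=[40,-4,20] → ·
    (3,3)@(7, 7): e=[28,0,28] → #  [on edge]
    (4,3)@(9, 7): e=[16,4,36] → #
    (5,3)@(11, 7): e=[4,8,44] → #
  covered (7 px):
    · · · · · · · · · ·
    # · · · · · · · · ·
    # # # · · · · · · ·
    · · · # # # · · · ·
    · · · · · · · · · ·
    · · · · · · · · · ·
T3:
  2·area = 10  (B↔C swapped to make it positive)
  edge (17, 3)→(14, 4): d=(-3,1) right/bottom  bias=-1
  edge (14, 4)→(13, 1): d=(-1,-3) top-left  bias=+0
  edge (13, 1)→(17, 3): d=(4,2) right/bottom  bias=-1
    (6,0)@(13, 1): e=[10,0,0] → ·  [on edge]
    (7,1)@(15, 3): e=[2,4,4] → #
    (8,1)@(17, 3): e=[0,10,0] → ·  [on edge]
    (5,2)@(11, 5): e=[0,-10,20] → ·  [on edge]
    (7,2)@(15, 5): e=[-4,2,12] → ·
    (2,3)@(5, 7): e=[0,-30,40] → ·  [on edge]
    (7,3)@(15, 7): e=[-10,0,20] → ·  [on edge]
  covered (1 px):
    · · · · · · · · · ·
    · · · · · · · # · ·
    · · · · · · · · · ·
    · · · · · · · · · ·
    · · · · · · · · · ·
    · · · · · · · · · ·

Answer: [[0,1],[0,2],[1,2],[2,2],[3,3],[4,3],[5,3]]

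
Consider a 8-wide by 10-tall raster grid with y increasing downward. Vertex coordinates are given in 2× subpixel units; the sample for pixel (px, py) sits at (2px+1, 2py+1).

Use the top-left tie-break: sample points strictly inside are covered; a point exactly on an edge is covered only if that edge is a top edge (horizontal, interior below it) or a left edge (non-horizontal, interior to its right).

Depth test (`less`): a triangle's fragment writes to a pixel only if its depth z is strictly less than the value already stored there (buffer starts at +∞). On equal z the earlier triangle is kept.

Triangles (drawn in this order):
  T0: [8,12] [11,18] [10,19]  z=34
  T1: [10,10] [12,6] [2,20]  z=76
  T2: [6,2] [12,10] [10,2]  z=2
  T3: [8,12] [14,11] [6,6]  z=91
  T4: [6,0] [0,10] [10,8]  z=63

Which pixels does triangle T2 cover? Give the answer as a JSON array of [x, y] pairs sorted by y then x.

T0:
  2·area = 9
  edge (8, 12)→(11, 18): d=(3,6) right/bottom  bias=-1
  edge (11, 18)→(10, 19): d=(-1,1) right/bottom  bias=-1
  edge (10, 19)→(8, 12): d=(-2,-7) top-left  bias=+0
    (4,7)@(9, 15): e=[3,5,1] → #
    (5,7)@(11, 15): e=[-9,3,15] → ·
    (4,8)@(9, 17): e=[9,3,-3] → ·
  covered (1 px):
    · · · · · · · ·
    · · · · · · · ·
    · · · · · · · ·
    · · · · · · · ·
    · · · · · · · ·
    · · · · · · · ·
    · · · · · · · ·
    · · · · # · · ·
    · · · · · · · ·
    · · · · · · · ·
T1:
  2·area = 12  (B↔C swapped to make it positive)
  edge (10, 10)→(2, 20): d=(-8,10) right/bottom  bias=-1
  edge (2, 20)→(12, 6): d=(10,-14) top-left  bias=+0
  edge (12, 6)→(10, 10): d=(-2,4) right/bottom  bias=-1
    (4,5)@(9, 11): e=[2,8,2] → #
    (5,5)@(11, 11): e=[-18,36,-6] → ·
    (3,6)@(7, 13): e=[6,0,6] → #  [on edge]
    (4,6)@(9, 13): e=[-14,28,-2] → ·
    (3,7)@(7, 15): e=[-10,20,2] → ·
  covered (2 px):
    · · · · · · · ·
    · · · · · · · ·
    · · · · · · · ·
    · · · · · · · ·
    · · · · · · · ·
    · · · · # · · ·
    · · · # · · · ·
    · · · · · · · ·
    · · · · · · · ·
    · · · · · · · ·
T2:
  2·area = 32  (B↔C swapped to make it positive)
  edge (6, 2)→(10, 2): d=(4,0) top-left  bias=+0
  edge (10, 2)→(12, 10): d=(2,8) right/bottom  bias=-1
  edge (12, 10)→(6, 2): d=(-6,-8) top-left  bias=+0
    (3,1)@(7, 3): e=[4,26,2] → #
    (4,1)@(9, 3): e=[4,10,18] → #
    (5,1)@(11, 3): e=[4,-6,34] → ·
    (3,2)@(7, 5): e=[12,30,-10] → ·
    (4,2)@(9, 5): e=[12,14,6] → #
    (5,2)@(11, 5): e=[12,-2,22] → ·
    (4,3)@(9, 7): e=[20,18,-6] → ·
    (5,3)@(11, 7): e=[20,2,10] → #
    (6,3)@(13, 7): e=[20,-14,26] → ·
    (5,4)@(11, 9): e=[28,6,-2] → ·
  covered (4 px):
    · · · · · · · ·
    · · · # # · · ·
    · · · · # · · ·
    · · · · · # · ·
    · · · · · · · ·
    · · · · · · · ·
    · · · · · · · ·
    · · · · · · · ·
    · · · · · · · ·
    · · · · · · · ·
T3:
  2·area = 38  (B↔C swapped to make it positive)
  edge (8, 12)→(6, 6): d=(-2,-6) top-left  bias=+0
  edge (6, 6)→(14, 11): d=(8,5) right/bottom  bias=-1
  edge (14, 11)→(8, 12): d=(-6,1) right/bottom  bias=-1
    (2,1)@(5, 3): e=[0,-19,57] → ·  [on edge]
    (3,3)@(7, 7): e=[4,3,31] → #
    (4,3)@(9, 7): e=[16,-7,29] → ·
    (3,4)@(7, 9): e=[0,19,19] → #  [on edge]
    (4,4)@(9, 9): e=[12,9,17] → #
    (5,4)@(11, 9): e=[24,-1,15] → ·
    (3,5)@(7, 11): e=[-4,35,7] → ·
    (4,5)@(9, 11): e=[8,25,5] → #
    (5,5)@(11, 11): e=[20,15,3] → #
    (6,5)@(13, 11): e=[32,5,1] → #
    (7,5)@(15, 11): e=[44,-5,-1] → ·
    (4,6)@(9, 13): e=[4,41,-7] → ·
    (4,7)@(9, 15): e=[0,57,-19] → ·  [on edge]
  covered (6 px):
    · · · · · · · ·
    · · · · · · · ·
    · · · · · · · ·
    · · · # · · · ·
    · · · # # · · ·
    · · · · # # # ·
    · · · · · · · ·
    · · · · · · · ·
    · · · · · · · ·
    · · · · · · · ·
T4:
  2·area = 88  (B↔C swapped to make it positive)
  edge (6, 0)→(10, 8): d=(4,8) right/bottom  bias=-1
  edge (10, 8)→(0, 10): d=(-10,2) right/bottom  bias=-1
  edge (0, 10)→(6, 0): d=(6,-10) top-left  bias=+0
    (2,1)@(5, 3): e=[20,60,8] → #
    (3,1)@(7, 3): e=[4,56,28] → #
    (4,1)@(9, 3): e=[-12,52,48] → ·
    (1,2)@(3, 5): e=[44,44,0] → #  [on edge]
    (4,2)@(9, 5): e=[-4,32,60] → ·
    (1,3)@(3, 7): e=[52,24,12] → #
    (4,3)@(9, 7): e=[4,12,72] → #
    (5,3)@(11, 7): e=[-12,8,92] → ·
    (7,3)@(15, 7): e=[-44,0,132] → ·  [on edge]
    (0,4)@(1, 9): e=[76,8,4] → #
    (2,4)@(5, 9): e=[44,0,44] → ·  [on edge]
    (3,4)@(7, 9): e=[28,-4,64] → ·
  covered (11 px):
    · · · · · · · ·
    · · # # · · · ·
    · # # # · · · ·
    · # # # # · · ·
    # # · · · · · ·
    · · · · · · · ·
    · · · · · · · ·
    · · · · · · · ·
    · · · · · · · ·
    · · · · · · · ·

Answer: [[3,1],[4,1],[4,2],[5,3]]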